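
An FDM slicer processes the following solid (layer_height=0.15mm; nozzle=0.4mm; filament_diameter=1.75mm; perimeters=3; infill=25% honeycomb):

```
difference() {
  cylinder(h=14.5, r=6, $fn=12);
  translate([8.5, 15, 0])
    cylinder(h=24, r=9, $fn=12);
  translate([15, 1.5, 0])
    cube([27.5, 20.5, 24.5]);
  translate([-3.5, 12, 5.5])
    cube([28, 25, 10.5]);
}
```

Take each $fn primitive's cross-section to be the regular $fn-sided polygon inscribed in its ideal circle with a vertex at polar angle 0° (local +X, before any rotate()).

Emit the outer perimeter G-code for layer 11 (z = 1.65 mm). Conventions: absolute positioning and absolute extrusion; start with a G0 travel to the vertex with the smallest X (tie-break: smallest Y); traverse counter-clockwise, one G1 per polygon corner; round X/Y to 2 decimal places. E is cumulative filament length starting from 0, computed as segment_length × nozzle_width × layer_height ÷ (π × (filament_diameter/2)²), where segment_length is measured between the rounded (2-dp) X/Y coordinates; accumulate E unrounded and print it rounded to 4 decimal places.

At z = 1.65 mm: the cylinder: section is a regular 12-gon, circumradius r=6; the r=9 cylinder at (8.5, 15) gives a regular 12-gon of circumradius 9 (constant along its height); the cube at (15, 1.5) is present — its section is the full 27.5×20.5 rectangle; the cube at (-3.5, 12) is absent (z outside [5.5, 16]); Taking the first minus the rest: starting from the r=6 cylinder, the r=9 cylinder at (8.5, 15) misses the remaining region (no effect); the 27.5×20.5 cube at (15, 1.5) misses the remaining region (no effect) — 1 connected region. The outline is a single polygon with 12 vertices. Extrusion per mm of travel: 0.4 × 0.15 / (π × 0.875²) = 0.024945. Accumulating E over each segment gives final E = 0.9300.

G0 X-6.00 Y0.00 Z1.65
G1 X-5.20 Y-3.00 E0.0775
G1 X-3.00 Y-5.20 E0.1551
G1 X0.00 Y-6.00 E0.2325
G1 X3.00 Y-5.20 E0.3100
G1 X5.20 Y-3.00 E0.3876
G1 X6.00 Y0.00 E0.4650
G1 X5.20 Y3.00 E0.5425
G1 X3.00 Y5.20 E0.6201
G1 X0.00 Y6.00 E0.6975
G1 X-3.00 Y5.20 E0.7750
G1 X-5.20 Y3.00 E0.8526
G1 X-6.00 Y0.00 E0.9300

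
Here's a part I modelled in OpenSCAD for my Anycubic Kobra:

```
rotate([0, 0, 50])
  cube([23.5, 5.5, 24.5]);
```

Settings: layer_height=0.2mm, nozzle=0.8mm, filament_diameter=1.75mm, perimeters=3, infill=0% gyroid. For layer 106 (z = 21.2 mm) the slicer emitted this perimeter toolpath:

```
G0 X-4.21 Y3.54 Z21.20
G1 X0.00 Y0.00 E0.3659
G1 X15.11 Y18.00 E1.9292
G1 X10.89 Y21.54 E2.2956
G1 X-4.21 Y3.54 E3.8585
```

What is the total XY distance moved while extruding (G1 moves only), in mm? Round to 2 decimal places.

58.00 mm

Sum the Euclidean lengths of each G1 segment: total = 58.00 mm.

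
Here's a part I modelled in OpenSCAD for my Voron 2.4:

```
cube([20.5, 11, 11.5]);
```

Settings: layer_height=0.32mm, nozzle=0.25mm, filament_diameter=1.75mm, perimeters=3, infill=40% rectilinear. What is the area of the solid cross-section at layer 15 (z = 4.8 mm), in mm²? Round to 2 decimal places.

At z = 4.8 mm: the cube is present — its section is the full 20.5×11 rectangle (area 225.50 mm²). Overall, the cross-section is a single solid region. Net area = 225.50 mm².

225.50 mm²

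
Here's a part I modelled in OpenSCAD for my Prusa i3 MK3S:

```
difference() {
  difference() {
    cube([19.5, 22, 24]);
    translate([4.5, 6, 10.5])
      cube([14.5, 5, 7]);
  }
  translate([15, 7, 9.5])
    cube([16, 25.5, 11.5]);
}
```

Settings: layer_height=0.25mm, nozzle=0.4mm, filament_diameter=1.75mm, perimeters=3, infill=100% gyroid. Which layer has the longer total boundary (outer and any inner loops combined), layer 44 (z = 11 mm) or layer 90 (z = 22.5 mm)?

Layer 44 (z = 11): the 19.5×22 cube contributes its full rectangle (perimeter 83.00 mm); the cube at (4.5, 6) is present — its section is the full 14.5×5 rectangle (perimeter 39.00 mm); After the difference (first − rest): starting from the 19.5×22 cube, the 14.5×5 cube at (4.5, 6) lies wholly inside it (removes its full 72.50 mm² and its 39.00 mm outline becomes a hole wall) — boundary (outer + 1 inner loop) = 122.00 mm; the cube at (15, 7) is present — its section is the full 16×25.5 rectangle (perimeter 83.00 mm); Subtracting the remaining from the first: starting from the result so far, the 16×25.5 cube at (15, 7) partially overlaps it — only the 51.50 mm² overlap (of its 408.00 mm²) is removed, clipping the outline — boundary = 106.00 mm. So its perimeter = 106.00 mm. Layer 90 (z = 22.5): the cube is present — its section is the full 19.5×22 rectangle (perimeter 83.00 mm); the cube at (4.5, 6) is absent (z outside [10.5, 17.5]); After the difference (first − rest): none of the subtracted shapes is present at this height, so the 19.5×22 cube is unchanged — boundary = 83.00 mm; the cube at (15, 7) is absent (z outside [9.5, 21]); Taking the first minus the rest: none of the subtracted shapes is present at this height, so the result so far is unchanged — boundary = 83.00 mm. So its perimeter = 83.00 mm. Layer 44 is larger (106.00 vs 83.00 mm).

layer 44 (z = 11 mm)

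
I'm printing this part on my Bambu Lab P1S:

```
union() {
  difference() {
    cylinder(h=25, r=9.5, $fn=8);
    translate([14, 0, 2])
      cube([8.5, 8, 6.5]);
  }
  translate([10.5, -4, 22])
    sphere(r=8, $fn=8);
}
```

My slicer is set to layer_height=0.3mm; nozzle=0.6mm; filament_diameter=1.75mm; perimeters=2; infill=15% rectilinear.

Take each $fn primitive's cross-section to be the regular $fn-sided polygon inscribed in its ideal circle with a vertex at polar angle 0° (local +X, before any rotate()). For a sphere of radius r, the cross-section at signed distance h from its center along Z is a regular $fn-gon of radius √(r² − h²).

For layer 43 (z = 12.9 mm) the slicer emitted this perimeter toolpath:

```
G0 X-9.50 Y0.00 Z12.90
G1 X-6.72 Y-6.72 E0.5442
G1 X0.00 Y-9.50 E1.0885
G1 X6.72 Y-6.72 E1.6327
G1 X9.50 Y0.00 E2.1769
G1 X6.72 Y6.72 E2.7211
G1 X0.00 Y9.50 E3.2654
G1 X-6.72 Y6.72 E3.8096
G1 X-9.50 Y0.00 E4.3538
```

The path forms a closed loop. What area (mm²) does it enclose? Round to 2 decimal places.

255.36 mm²

Apply the shoelace formula to the sequence of (X, Y) vertices; enclosed area = 255.36 mm².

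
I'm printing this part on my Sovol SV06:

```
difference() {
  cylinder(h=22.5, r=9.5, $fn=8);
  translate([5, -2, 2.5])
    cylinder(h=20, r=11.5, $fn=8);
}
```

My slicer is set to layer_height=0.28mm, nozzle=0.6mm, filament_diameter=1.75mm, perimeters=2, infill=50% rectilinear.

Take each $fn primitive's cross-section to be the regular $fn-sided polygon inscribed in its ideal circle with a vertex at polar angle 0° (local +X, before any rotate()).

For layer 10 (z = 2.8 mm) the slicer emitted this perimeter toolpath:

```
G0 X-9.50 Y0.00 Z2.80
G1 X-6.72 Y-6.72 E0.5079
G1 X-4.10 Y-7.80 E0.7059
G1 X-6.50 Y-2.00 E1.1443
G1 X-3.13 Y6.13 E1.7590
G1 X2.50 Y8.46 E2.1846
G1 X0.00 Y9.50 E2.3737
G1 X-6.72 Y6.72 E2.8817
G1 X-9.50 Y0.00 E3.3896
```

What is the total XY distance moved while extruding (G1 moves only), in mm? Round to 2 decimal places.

Sum the Euclidean lengths of each G1 segment: total = 48.53 mm.

48.53 mm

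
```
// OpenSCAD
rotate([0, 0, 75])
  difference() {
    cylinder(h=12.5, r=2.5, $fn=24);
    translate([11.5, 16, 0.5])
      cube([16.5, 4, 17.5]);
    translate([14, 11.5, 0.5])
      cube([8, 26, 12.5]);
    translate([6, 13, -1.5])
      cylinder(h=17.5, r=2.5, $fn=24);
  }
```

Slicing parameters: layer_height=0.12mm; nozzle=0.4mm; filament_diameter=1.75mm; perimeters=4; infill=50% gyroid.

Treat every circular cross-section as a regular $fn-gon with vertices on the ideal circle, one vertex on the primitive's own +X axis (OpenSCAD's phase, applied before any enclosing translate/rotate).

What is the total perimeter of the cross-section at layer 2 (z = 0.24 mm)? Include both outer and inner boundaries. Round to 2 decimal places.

At z = 0.24 mm: the r=2.5 cylinder contributes a regular 24-gon of circumradius 2.5 (perimeter = 2·24·2.500·sin(180°/24) = 15.66 mm); the cube at (11.5, 16) is not intersected at this z (z outside [0.5, 18]); the cube at (14, 11.5) is not intersected at this z (z outside [0.5, 13]); the r=2.5 cylinder at (6, 13) gives a regular 24-gon of circumradius 2.5 (constant along its height) (perimeter = 2·24·2.500·sin(180°/24) = 15.66 mm); Taking the first minus the rest: starting from the r=2.5 cylinder, the r=2.5 cylinder at (6, 13) misses the remaining region (no effect) — boundary = 15.66 mm; (rotated 75° about Z; rotation is an isometry so areas/perimeters/island counts are preserved). Overall, the cross-section is a single solid region. Total boundary length (outer) = 15.66 mm.

15.66 mm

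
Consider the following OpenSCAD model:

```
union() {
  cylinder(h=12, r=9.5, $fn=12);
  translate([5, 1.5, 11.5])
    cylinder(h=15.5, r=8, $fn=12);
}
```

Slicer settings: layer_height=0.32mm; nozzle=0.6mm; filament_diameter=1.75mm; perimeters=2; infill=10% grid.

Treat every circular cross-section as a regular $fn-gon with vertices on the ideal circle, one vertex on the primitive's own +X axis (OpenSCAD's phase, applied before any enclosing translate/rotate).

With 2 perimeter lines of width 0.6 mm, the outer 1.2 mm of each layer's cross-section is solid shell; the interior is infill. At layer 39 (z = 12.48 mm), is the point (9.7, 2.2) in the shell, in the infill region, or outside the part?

At z = 12.48 mm: the cylinder is absent (z outside [0, 12]); the cylinder at (5, 1.5): section is a regular 12-gon, circumradius r=8; Combining (union): only the r=8 cylinder at (5, 1.5) is present, so the union is just that shape — 1 connected region. Overall, the cross-section is a single solid region. The nearest boundary edge runs (13.00, 1.50)→(11.93, 5.50); distance from the point to it = 3.01 mm. The point is inside the cross-section and 3.01 mm from the nearest boundary — more than the 1.2 mm shell width (2 × 0.6), so it's in the infill interior.

infill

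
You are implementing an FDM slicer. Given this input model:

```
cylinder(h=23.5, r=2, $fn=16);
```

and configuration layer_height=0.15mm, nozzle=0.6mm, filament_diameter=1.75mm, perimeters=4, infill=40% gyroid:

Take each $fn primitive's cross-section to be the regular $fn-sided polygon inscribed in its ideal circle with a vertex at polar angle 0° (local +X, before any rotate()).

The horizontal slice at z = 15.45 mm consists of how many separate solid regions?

1

At z = 15.45 mm: the r=2 cylinder gives a regular 16-gon of circumradius 2 (constant along its height). The result has 1 disconnected region.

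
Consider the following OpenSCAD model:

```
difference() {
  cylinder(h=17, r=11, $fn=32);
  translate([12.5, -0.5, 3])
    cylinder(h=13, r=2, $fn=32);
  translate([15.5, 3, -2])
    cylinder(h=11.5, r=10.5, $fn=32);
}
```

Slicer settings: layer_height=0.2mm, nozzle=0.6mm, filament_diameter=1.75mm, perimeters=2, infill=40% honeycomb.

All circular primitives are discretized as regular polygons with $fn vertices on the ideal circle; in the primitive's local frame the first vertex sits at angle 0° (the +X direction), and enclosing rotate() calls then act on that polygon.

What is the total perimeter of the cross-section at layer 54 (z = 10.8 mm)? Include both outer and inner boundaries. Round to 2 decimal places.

69.16 mm

At z = 10.8 mm: the r=11 cylinder gives a regular 32-gon of circumradius 11 (constant along its height) (perimeter = 2·32·11.000·sin(180°/32) = 69.00 mm); the r=2 cylinder at (12.5, -0.5) contributes a regular 32-gon of circumradius 2 (perimeter = 2·32·2.000·sin(180°/32) = 12.55 mm); the cylinder at (15.5, 3) is not intersected at this z (z outside [-2, 9.5]); After the difference (first − rest): starting from the r=11 cylinder, the r=2 cylinder at (12.5, -0.5) partially overlaps it — only the 0.71 mm² overlap (of its 12.49 mm²) is removed, clipping the outline — boundary = 69.16 mm. Overall, the cross-section is a single solid region. Total boundary length (outer) = 69.16 mm.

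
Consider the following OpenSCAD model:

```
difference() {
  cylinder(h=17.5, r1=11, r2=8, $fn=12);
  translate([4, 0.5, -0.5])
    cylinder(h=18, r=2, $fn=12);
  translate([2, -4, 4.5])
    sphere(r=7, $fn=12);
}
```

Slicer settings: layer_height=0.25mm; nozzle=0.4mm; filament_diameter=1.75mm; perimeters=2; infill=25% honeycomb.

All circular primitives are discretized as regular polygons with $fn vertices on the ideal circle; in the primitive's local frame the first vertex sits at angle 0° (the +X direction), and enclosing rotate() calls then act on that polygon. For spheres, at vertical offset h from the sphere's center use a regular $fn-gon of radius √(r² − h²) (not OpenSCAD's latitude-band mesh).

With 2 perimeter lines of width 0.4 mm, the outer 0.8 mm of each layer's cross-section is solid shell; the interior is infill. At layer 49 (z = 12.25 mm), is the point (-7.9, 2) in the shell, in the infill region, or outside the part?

At z = 12.25 mm: the cone (r1=11→r2=8) has section circumradius 8.900 here — a regular 12-gon; the r=2 cylinder at (4, 0.5) contributes a regular 12-gon of circumradius 2; the sphere at (2, -4) does not reach this height (|z−center|=7.750 > r=7); Subtracting the remaining from the first: starting from the cone, the r=2 cylinder at (4, 0.5) lies wholly inside it (removes its full 12.00 mm² and its 12.42 mm outline becomes a hole wall) — 1 connected region with 1 hole. Overall, the cross-section is one region with 1 hole. The nearest boundary edge runs (-8.90, 0.00)→(-7.71, 4.45); distance from the point to it = 0.45 mm. The point is inside the cross-section, 0.45 mm from the nearest boundary — within the 0.8 mm shell band (2 × 0.4).

shell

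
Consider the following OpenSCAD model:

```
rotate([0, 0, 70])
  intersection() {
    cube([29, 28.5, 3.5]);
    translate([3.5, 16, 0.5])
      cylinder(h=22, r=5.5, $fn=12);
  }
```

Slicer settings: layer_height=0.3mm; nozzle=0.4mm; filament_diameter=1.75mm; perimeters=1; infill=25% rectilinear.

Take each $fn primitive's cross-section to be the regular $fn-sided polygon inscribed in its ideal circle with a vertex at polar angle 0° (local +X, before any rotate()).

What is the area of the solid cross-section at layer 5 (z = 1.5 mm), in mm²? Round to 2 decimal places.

80.18 mm²

At z = 1.5 mm: the cube (footprint 29×28.5) is included at this height (area 826.50 mm²); the cylinder at (3.5, 16): section is a regular 12-gon, circumradius r=5.5 (area = (12/2)·5.500²·sin(360°/12) = 90.75 mm²); Taking the intersection: the r=5.5 cylinder at (3.5, 16) partially overlaps the 29×28.5 cube; clipping to the common part keeps 80.18 mm² — area = 80.18 mm²; (rotated 70° about Z; rotation is an isometry so areas/perimeters/island counts are preserved). Overall, the cross-section is a single solid region. Net area = 80.18 mm².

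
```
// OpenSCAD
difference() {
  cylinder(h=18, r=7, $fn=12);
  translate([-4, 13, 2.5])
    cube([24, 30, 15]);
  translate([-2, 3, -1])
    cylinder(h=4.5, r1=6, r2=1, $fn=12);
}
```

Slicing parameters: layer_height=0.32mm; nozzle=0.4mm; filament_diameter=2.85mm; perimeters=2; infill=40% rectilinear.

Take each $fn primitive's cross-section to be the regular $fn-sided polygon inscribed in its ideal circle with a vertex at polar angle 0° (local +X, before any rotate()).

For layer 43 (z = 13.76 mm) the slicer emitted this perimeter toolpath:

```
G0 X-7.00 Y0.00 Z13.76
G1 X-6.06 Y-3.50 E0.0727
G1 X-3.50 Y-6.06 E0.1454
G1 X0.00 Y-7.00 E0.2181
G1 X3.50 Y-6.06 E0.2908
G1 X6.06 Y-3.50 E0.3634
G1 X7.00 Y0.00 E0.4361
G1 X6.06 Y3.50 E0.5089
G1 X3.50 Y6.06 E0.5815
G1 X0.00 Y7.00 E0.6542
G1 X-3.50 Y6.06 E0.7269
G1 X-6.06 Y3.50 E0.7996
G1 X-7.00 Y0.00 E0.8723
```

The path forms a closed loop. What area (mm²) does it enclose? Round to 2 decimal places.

Apply the shoelace formula to the sequence of (X, Y) vertices; enclosed area = 146.95 mm².

146.95 mm²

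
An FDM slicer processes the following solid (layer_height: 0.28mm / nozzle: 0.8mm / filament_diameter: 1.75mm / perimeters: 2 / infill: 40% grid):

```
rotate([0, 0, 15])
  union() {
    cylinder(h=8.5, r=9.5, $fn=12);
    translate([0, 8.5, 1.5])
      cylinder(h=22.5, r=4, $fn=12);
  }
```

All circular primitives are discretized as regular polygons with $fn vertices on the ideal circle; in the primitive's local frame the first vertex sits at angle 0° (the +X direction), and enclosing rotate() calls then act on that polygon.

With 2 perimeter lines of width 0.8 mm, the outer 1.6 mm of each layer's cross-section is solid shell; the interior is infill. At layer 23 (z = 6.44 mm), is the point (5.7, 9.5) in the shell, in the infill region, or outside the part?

At z = 6.44 mm: the r=9.5 cylinder gives a regular 12-gon of circumradius 9.5 (constant along its height); the r=4 cylinder at (0, 8.5) gives a regular 12-gon of circumradius 4 (constant along its height); Merging all regions: the regions partially overlap (shared area 27.71 mm²), so overlapping operands fuse into one piece — 1 connected region; (rotated 15° about Z; rotation is an isometry so areas/perimeters/island counts are preserved). Overall, the cross-section is a single solid region. Undo the 15° rotation: the query point maps to (7.965, 7.701) in the un-rotated model frame. The nearest boundary edge runs (4.75, 8.23)→(8.23, 4.75); distance from the point to it = 1.90 mm. The point is not inside any of the regions above, so it lies outside the cross-section (1.90 mm from the nearest boundary).

outside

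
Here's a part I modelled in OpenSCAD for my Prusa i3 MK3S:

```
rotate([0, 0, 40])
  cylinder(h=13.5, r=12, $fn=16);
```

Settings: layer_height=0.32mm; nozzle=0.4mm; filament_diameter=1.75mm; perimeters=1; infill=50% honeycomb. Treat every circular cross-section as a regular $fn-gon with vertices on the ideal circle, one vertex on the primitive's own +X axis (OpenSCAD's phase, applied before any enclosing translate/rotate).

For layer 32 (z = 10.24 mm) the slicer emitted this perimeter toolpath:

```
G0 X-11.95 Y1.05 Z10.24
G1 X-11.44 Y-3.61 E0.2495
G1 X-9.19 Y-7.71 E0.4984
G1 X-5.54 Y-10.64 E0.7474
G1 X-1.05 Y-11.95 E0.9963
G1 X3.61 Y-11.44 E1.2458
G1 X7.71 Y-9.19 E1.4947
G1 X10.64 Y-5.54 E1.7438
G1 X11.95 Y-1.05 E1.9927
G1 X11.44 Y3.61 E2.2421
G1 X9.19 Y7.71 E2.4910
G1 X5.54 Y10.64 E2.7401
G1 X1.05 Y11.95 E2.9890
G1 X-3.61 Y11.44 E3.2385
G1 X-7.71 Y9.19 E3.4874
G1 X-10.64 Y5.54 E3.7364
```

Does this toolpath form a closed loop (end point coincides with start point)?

Start point (G0): (-11.95, 1.05). End point (last G1): the path does not return to the start — open.

no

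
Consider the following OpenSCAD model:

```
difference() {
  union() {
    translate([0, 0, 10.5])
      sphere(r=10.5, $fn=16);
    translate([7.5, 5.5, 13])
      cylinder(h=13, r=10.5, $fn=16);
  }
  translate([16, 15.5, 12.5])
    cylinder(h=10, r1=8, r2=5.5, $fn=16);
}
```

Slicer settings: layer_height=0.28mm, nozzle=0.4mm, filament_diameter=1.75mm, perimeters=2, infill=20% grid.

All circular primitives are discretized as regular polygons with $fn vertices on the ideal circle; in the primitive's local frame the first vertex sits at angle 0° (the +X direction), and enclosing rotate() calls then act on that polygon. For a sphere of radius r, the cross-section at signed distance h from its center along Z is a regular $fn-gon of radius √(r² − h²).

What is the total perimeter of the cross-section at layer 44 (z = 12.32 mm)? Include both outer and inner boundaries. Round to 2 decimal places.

At z = 12.32 mm: the r=10.5 sphere contributes a regular 16-gon of circumradius √(10.5²−1.82²) = 10.341 (perimeter = 2·16·10.341·sin(180°/16) = 64.56 mm); the cylinder at (7.5, 5.5) does not reach this height (z outside [13, 26]); Merging all regions: only the r=10.5 sphere is present, so the union is just that shape — boundary = 64.56 mm; the cone at (16, 15.5) is absent (z outside [12.5, 22.5]); After the difference (first − rest): none of the subtracted shapes is present at this height, so that combined region is unchanged — boundary = 64.56 mm. Overall, the cross-section is a single solid region. Total boundary length (outer) = 64.56 mm.

64.56 mm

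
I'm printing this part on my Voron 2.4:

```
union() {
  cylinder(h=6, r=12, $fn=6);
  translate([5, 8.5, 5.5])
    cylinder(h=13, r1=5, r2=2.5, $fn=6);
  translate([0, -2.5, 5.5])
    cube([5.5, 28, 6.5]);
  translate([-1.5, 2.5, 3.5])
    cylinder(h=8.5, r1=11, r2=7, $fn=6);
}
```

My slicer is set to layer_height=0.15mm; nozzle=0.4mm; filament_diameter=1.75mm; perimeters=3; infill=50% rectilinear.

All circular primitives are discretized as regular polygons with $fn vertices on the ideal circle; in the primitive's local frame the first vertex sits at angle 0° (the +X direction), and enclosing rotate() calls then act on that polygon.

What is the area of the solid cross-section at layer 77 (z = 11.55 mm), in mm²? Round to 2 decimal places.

259.25 mm²

At z = 11.55 mm: the cylinder does not reach this height (z outside [0, 6]); the cone at (5, 8.5) contributes a regular 6-gon of circumradius 3.837 (interpolated between r1=5 and r2=2.5 at t=0.465) (area = (6/2)·3.837²·sin(360°/6) = 38.24 mm²); the cube at (0, -2.5) (footprint 5.5×28) is included at this height (area 154.00 mm²); the cone at (-1.5, 2.5) contributes a regular 6-gon of circumradius 7.212 (interpolated between r1=11 and r2=7 at t=0.947) (area = (6/2)·7.212²·sin(360°/6) = 135.12 mm²); Taking the union: the regions partially overlap — summed areas 327.37 mm² minus the doubly-counted overlap 68.12 mm² gives 259.25 mm² — area = 259.25 mm². Overall, the cross-section is a single solid region. Net area = 259.25 mm².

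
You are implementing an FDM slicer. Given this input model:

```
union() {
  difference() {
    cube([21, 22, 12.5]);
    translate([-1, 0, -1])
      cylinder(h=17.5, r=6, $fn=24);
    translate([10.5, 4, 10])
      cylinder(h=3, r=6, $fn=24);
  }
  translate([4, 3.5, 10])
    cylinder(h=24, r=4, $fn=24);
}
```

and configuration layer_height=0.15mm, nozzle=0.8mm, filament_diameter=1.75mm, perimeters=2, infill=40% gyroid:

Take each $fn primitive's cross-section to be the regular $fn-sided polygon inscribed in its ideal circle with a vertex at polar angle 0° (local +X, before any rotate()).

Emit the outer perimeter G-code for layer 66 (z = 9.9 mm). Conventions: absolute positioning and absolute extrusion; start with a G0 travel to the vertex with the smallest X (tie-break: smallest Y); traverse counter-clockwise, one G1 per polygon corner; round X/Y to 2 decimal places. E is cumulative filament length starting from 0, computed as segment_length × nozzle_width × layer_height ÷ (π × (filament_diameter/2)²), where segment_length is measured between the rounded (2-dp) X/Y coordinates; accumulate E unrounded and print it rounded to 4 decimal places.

At z = 9.9 mm: the cube (footprint 21×22) is included at this height; the r=6 cylinder at (-1, 0) gives a regular 24-gon of circumradius 6 (constant along its height); the cylinder at (10.5, 4) does not reach this height (z outside [10, 13]); Subtracting the remaining from the first: starting from the 21×22 cube, the r=6 cylinder at (-1, 0) partially overlaps it — only the 22.02 mm² overlap (of its 111.81 mm²) is removed, clipping the outline — 1 connected region; the cylinder at (4, 3.5) is absent (z outside [10, 34]); Merging all regions: only that combined region is present, so the union is just that shape — 1 connected region. The outline is a single polygon with 10 vertices. Extrusion per mm of travel: 0.8 × 0.15 / (π × 0.875²) = 0.049890. Accumulating E over each segment gives final E = 4.1669.

G0 X0.00 Y5.87 Z9.90
G1 X0.55 Y5.80 E0.0277
G1 X2.00 Y5.20 E0.1060
G1 X3.24 Y4.24 E0.1842
G1 X4.20 Y3.00 E0.2624
G1 X4.80 Y1.55 E0.3407
G1 X5.00 Y0.00 E0.4187
G1 X21.00 Y0.00 E1.2169
G1 X21.00 Y22.00 E2.3145
G1 X0.00 Y22.00 E3.3622
G1 X0.00 Y5.87 E4.1669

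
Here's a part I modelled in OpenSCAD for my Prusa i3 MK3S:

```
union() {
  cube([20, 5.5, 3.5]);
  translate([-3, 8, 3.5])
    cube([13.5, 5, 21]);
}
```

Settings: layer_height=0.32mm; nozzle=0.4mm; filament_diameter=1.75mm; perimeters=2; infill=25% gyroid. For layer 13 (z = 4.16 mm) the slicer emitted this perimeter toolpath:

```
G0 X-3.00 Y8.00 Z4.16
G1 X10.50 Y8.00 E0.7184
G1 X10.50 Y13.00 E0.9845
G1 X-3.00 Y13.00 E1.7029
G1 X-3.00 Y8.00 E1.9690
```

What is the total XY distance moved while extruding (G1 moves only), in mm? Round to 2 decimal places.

37.00 mm

Sum the Euclidean lengths of each G1 segment: total = 37.00 mm.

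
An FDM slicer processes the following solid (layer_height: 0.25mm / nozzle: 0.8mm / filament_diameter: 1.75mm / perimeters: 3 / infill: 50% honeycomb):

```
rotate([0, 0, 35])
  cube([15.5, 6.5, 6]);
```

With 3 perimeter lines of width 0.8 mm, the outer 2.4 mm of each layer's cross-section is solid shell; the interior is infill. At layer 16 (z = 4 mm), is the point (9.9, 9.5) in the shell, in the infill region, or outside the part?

At z = 4 mm: the 15.5×6.5 cube contributes its full rectangle; (rotated 35° about Z; rotation is an isometry so areas/perimeters/island counts are preserved). Overall, the cross-section is a single solid region. Undo the 35° rotation: the query point maps to (13.559, 2.104) in the un-rotated model frame. The nearest boundary edge runs (15.50, 0.00)→(15.50, 6.50); distance from the point to it = 1.94 mm. The point is inside the cross-section, 1.94 mm from the nearest boundary — within the 2.4 mm shell band (3 × 0.8).

shell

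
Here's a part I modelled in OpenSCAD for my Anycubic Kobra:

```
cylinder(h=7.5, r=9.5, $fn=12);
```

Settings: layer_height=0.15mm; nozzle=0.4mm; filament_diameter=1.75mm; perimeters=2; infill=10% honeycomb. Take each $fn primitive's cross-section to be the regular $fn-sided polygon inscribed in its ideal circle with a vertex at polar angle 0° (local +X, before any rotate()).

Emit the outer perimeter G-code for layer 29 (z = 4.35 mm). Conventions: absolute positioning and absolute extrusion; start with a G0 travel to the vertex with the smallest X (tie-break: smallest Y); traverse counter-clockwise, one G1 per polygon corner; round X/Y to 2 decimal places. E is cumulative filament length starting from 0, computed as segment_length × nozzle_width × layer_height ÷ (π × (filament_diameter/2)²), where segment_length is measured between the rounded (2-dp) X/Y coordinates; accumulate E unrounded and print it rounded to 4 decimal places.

G0 X-9.50 Y0.00 Z4.35
G1 X-8.23 Y-4.75 E0.1227
G1 X-4.75 Y-8.23 E0.2454
G1 X0.00 Y-9.50 E0.3681
G1 X4.75 Y-8.23 E0.4907
G1 X8.23 Y-4.75 E0.6135
G1 X9.50 Y0.00 E0.7361
G1 X8.23 Y4.75 E0.8588
G1 X4.75 Y8.23 E0.9816
G1 X0.00 Y9.50 E1.1042
G1 X-4.75 Y8.23 E1.2269
G1 X-8.23 Y4.75 E1.3496
G1 X-9.50 Y0.00 E1.4723

At z = 4.35 mm: the r=9.5 cylinder contributes a regular 12-gon of circumradius 9.5. The outline is a single polygon with 12 vertices. Extrusion per mm of travel: 0.4 × 0.15 / (π × 0.875²) = 0.024945. Accumulating E over each segment gives final E = 1.4723.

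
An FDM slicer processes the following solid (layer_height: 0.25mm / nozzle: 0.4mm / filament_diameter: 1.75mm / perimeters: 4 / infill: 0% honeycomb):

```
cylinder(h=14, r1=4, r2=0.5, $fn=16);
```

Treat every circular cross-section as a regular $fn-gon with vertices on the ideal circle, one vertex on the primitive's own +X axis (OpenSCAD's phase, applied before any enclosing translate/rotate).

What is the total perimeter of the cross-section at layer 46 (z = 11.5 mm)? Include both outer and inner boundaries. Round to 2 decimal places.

7.02 mm

At z = 11.5 mm: the cone: at t=0.821 of its height the radius interpolates to r₁+(r₂−r₁)t = 1.125, giving a regular 16-gon of that circumradius (perimeter = 2·16·1.125·sin(180°/16) = 7.02 mm). Overall, the cross-section is a single solid region. Total boundary length (outer) = 7.02 mm.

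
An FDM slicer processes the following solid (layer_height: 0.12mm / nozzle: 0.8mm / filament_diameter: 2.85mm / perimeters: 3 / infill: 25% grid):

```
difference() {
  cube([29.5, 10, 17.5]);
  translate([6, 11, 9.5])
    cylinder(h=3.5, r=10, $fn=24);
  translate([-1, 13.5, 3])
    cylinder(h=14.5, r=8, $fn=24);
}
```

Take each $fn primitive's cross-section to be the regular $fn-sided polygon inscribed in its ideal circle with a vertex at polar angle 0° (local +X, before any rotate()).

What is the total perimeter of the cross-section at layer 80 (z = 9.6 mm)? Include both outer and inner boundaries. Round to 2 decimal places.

77.37 mm

At z = 9.6 mm: the cube (footprint 29.5×10) is included at this height (perimeter 79.00 mm); the cylinder at (6, 11): section is a regular 24-gon, circumradius r=10 (perimeter = 2·24·10.000·sin(180°/24) = 62.65 mm); the cylinder at (-1, 13.5): section is a regular 24-gon, circumradius r=8 (perimeter = 2·24·8.000·sin(180°/24) = 50.12 mm); After the difference (first − rest): starting from the 29.5×10 cube, the r=10 cylinder at (6, 11) partially overlaps it — only the 117.52 mm² overlap (of its 310.58 mm²) is removed, clipping the outline; the r=8 cylinder at (-1, 13.5) misses the remaining region (no effect) — boundary = 77.37 mm. Overall, the cross-section is a single solid region. Total boundary length (outer) = 77.37 mm.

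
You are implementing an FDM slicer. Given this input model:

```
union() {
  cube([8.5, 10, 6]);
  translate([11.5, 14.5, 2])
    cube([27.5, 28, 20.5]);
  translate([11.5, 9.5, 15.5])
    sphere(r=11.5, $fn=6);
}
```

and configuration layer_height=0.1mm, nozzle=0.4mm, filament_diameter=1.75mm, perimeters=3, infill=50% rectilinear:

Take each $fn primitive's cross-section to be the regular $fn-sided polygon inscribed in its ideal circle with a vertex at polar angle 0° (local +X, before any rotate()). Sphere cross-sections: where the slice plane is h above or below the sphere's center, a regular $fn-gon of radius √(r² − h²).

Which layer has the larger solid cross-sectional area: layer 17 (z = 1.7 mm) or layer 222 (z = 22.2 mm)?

Layer 17 (z = 1.7): the 8.5×10 cube contributes its full rectangle (area 85.00 mm²); the cube at (11.5, 14.5) is not intersected at this z (z outside [2, 22.5]); the sphere at (11.5, 9.5) is not intersected at this z (|z−center|=13.800 > r=11.5); Taking the union: only the 8.5×10 cube is present, so the union is just that shape — area = 85.00 mm². So its area = 85.00 mm². Layer 222 (z = 22.2): the cube is absent (z outside [0, 6]); the cube at (11.5, 14.5) is present — its section is the full 27.5×28 rectangle (area 770.00 mm²); the sphere at (11.5, 9.5): section is a regular 6-gon, circumradius = √(r²−h²) = √(11.5²−6.7²) = 9.347 (area = (6/2)·9.347²·sin(360°/6) = 226.97 mm²); Combining (union): the regions partially overlap — summed areas 996.97 mm² minus the doubly-counted overlap 17.23 mm² gives 979.74 mm² — area = 979.74 mm². So its area = 979.74 mm². Layer 222 is larger (979.74 vs 85.00 mm²).

layer 222 (z = 22.2 mm)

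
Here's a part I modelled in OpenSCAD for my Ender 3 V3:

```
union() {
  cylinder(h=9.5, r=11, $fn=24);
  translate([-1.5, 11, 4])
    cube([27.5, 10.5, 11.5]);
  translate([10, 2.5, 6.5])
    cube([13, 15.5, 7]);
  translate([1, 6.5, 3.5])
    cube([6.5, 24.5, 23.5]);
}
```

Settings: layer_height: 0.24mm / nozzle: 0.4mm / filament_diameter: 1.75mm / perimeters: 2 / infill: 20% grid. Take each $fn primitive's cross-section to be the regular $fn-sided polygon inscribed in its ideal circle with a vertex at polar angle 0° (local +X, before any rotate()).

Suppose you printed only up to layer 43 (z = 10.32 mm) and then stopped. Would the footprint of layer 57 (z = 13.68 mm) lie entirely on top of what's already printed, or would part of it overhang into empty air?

Compare the two slices. At z = 10.32: the cylinder does not reach this height (z outside [0, 9.5]); the 27.5×10.5 cube at (-1.5, 11) contributes its full rectangle (area 288.75 mm²); the 13×15.5 cube at (10, 2.5) contributes its full rectangle (area 201.50 mm²); the cube at (1, 6.5) (footprint 6.5×24.5) is included at this height (area 159.25 mm²); Combining (union): the regions partially overlap — summed areas 649.50 mm² minus the doubly-counted overlap 159.25 mm² gives 490.25 mm² — area = 490.25 mm². At z = 13.68: the cylinder is not intersected at this z (z outside [0, 9.5]); the cube at (-1.5, 11) (footprint 27.5×10.5) is included at this height (area 288.75 mm²); the cube at (10, 2.5) is not intersected at this z (z outside [6.5, 13.5]); the cube at (1, 6.5) (footprint 6.5×24.5) is included at this height (area 159.25 mm²); Taking the union: the regions partially overlap — summed areas 448.00 mm² minus the doubly-counted overlap 68.25 mm² gives 379.75 mm² — area = 379.75 mm². Checking containment: the cross-section at z = 13.68 is a subset of the cross-section at z = 10.32.

entirely on top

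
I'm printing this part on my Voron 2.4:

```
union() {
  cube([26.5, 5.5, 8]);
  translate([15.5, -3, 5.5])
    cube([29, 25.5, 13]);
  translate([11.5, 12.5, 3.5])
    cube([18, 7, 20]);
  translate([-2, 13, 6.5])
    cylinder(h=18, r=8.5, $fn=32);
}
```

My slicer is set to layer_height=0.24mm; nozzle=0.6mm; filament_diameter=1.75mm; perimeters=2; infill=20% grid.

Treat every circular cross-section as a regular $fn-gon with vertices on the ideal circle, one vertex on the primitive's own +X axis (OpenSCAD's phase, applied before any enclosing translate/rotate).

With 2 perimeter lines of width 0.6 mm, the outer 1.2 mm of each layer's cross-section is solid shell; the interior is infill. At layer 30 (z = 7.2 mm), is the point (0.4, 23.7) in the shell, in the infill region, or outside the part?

outside

At z = 7.2 mm: the 26.5×5.5 cube contributes its full rectangle; the 29×25.5 cube at (15.5, -3) contributes its full rectangle; the cube at (11.5, 12.5) is present — its section is the full 18×7 rectangle; the r=8.5 cylinder at (-2, 13) gives a regular 32-gon of circumradius 8.5 (constant along its height); Taking the union: the regions partially overlap (shared area 159.30 mm²), so overlapping operands fuse into one piece — 1 connected region. Overall, the cross-section is a single solid region. The nearest boundary edge runs (-0.34, 21.34)→(1.25, 20.85); distance from the point to it = 2.48 mm. The point is not inside any of the regions above, so it lies outside the cross-section (2.48 mm from the nearest boundary).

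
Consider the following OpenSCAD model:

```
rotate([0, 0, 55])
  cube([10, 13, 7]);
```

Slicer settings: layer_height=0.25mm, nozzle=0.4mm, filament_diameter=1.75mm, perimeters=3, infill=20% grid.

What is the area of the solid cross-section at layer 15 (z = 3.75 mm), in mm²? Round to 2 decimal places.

130.00 mm²

At z = 3.75 mm: the cube is present — its section is the full 10×13 rectangle (area 130.00 mm²); (rotated 55° about Z; rotation is an isometry so areas/perimeters/island counts are preserved). Overall, the cross-section is a single solid region. Net area = 130.00 mm².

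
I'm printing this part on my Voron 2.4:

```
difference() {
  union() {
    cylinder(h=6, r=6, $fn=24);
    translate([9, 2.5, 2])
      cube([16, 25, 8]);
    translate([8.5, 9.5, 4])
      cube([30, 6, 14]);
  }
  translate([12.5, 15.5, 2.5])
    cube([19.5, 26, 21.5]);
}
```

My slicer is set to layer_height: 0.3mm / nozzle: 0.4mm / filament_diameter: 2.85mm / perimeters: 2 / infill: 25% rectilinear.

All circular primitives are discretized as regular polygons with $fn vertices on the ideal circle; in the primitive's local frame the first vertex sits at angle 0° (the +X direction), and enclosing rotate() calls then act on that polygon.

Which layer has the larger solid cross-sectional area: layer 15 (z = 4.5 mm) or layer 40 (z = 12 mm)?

layer 15 (z = 4.5 mm)

Layer 15 (z = 4.5): the r=6 cylinder contributes a regular 24-gon of circumradius 6 (area = (24/2)·6.000²·sin(360°/24) = 111.81 mm²); the 16×25 cube at (9, 2.5) contributes its full rectangle (area 400.00 mm²); the cube at (8.5, 9.5) is present — its section is the full 30×6 rectangle (area 180.00 mm²); Merging all regions: the regions partially overlap — summed areas 691.81 mm² minus the doubly-counted overlap 96.00 mm² gives 595.81 mm² — area = 595.81 mm²; the 19.5×26 cube at (12.5, 15.5) contributes its full rectangle (area 507.00 mm²); After the difference (first − rest): starting from that combined region (595.81 mm²), the 19.5×26 cube at (12.5, 15.5) partially overlaps it — only the 150.00 mm² overlap (of its 507.00 mm²) is removed, clipping the outline — area = 445.81 mm². So its area = 445.81 mm². Layer 40 (z = 12): the cylinder is absent (z outside [0, 6]); the cube at (9, 2.5) does not reach this height (z outside [2, 10]); the 30×6 cube at (8.5, 9.5) contributes its full rectangle (area 180.00 mm²); Merging all regions: only the 30×6 cube at (8.5, 9.5) is present, so the union is just that shape — area = 180.00 mm²; the cube at (12.5, 15.5) is present — its section is the full 19.5×26 rectangle (area 507.00 mm²); Taking the first minus the rest: starting from that combined region (180.00 mm²), the 19.5×26 cube at (12.5, 15.5) misses the remaining region (no effect) — area = 180.00 mm². So its area = 180.00 mm². Layer 15 is larger (445.81 vs 180.00 mm²).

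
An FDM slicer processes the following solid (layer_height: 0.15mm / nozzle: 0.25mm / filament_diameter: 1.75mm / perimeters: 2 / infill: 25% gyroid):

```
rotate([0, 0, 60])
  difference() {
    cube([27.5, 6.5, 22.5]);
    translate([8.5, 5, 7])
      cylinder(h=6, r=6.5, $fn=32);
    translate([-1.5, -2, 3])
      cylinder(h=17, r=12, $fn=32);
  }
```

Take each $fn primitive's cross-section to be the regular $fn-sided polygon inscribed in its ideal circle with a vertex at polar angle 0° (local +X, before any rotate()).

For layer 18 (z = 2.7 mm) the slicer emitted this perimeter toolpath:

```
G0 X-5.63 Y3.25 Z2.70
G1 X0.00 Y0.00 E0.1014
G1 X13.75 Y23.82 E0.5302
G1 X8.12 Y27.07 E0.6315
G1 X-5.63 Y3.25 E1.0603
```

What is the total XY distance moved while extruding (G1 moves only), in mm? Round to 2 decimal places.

Sum the Euclidean lengths of each G1 segment: total = 68.01 mm.

68.01 mm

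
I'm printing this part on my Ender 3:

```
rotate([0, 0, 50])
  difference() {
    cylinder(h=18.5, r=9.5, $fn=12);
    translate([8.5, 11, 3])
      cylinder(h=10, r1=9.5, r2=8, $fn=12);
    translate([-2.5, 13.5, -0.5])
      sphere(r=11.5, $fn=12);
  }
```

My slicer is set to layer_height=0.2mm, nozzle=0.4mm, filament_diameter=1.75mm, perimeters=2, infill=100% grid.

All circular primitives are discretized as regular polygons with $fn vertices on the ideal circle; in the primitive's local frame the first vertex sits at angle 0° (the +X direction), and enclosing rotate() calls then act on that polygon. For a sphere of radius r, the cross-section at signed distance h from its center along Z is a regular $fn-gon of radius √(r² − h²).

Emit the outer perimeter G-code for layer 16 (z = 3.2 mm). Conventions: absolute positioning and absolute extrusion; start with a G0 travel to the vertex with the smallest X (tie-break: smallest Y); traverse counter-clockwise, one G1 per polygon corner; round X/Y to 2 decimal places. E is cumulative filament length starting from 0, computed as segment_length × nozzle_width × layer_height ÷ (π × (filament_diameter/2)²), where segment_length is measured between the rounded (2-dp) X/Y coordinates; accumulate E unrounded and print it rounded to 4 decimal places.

G0 X-8.74 Y-3.51 Z3.20
G1 X-6.11 Y-7.28 E0.1529
G1 X-1.65 Y-9.36 E0.3166
G1 X3.25 Y-8.93 E0.4802
G1 X7.28 Y-6.11 E0.6438
G1 X9.36 Y-1.65 E0.8074
G1 X8.93 Y3.25 E0.9710
G1 X6.11 Y7.28 E1.1346
G1 X4.53 Y8.01 E1.1925
G1 X4.29 Y7.49 E1.2116
G1 X0.28 Y4.68 E1.3744
G1 X-1.38 Y4.54 E1.4298
G1 X-3.61 Y-0.24 E1.6053
G1 X-8.22 Y-3.47 E1.7925
G1 X-8.74 Y-3.51 E1.8098

At z = 3.2 mm: the r=9.5 cylinder gives a regular 12-gon of circumradius 9.5 (constant along its height); the cone at (8.5, 11) contributes a regular 12-gon of circumradius 9.470 (interpolated between r1=9.5 and r2=8 at t=0.020); the r=11.5 sphere at (-2.5, 13.5) slices to a regular 12-gon of circumradius 10.889 (√(r²−h²) with h=3.7 from center); Taking the first minus the rest: starting from the r=9.5 cylinder, the cone at (8.5, 11) partially overlaps it — only the 38.99 mm² overlap (of its 269.04 mm²) is removed, clipping the outline; the r=11.5 sphere at (-2.5, 13.5) partially overlaps it — only the 41.74 mm² overlap (of its 355.68 mm²) is removed, clipping the outline — 1 connected region; (rotated 50° about Z; rotation is an isometry so areas/perimeters/island counts are preserved). The outline is a single polygon with 14 vertices. Extrusion per mm of travel: 0.4 × 0.2 / (π × 0.875²) = 0.033260. Accumulating E over each segment gives final E = 1.8098.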